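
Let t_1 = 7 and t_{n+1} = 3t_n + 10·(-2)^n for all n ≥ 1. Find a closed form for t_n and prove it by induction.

Claim: t_n = 3^n − 2·(-2)^n.

Base case: t_1 = 7, and 3^1 − 2·(-2)^1 = 3 + 4 = 7.
Assume t_j = 3^j − 2·(-2)^j for some j ≥ 1.
Then t_{j+1} = 3t_j + 10·(-2)^j = 3·(3^j − 2·(-2)^j) + 10·(-2)^j = 3^{j+1} − 6·(-2)^j + 10·(-2)^j = 3^{j+1} + 4·(-2)^j = 3^{j+1} − 2·(-2)^{j+1}.
This completes the inductive step, so t_n = 3^n − 2·(-2)^n for all n ≥ 1.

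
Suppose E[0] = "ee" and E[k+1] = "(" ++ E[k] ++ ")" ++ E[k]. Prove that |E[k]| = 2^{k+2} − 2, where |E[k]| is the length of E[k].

Base case: |E[0]| = 2, and 2^{0+2} − 2 = 2.
Assume |E[j]| = 2^{j+2} − 2.
Then |E[j+1]| = 1 + |E[j]| + 1 + |E[j]| = 2|E[j]| + 2 = 2(2^{j+2} − 2) + 2 = 2^{j+3} − 4 + 2 = 2^{j+3} − 2.
So the formula holds for j+1, and by induction |E[k]| = 2^{k+2} − 2 for all k ≥ 0.

|E[k]| = 2^{k+2} − 2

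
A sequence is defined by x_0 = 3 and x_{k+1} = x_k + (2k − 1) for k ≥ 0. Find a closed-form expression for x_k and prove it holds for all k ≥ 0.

Claim: x_k = k^2 − 2k + 3.

Base case: x_0 = 3, and 0^2 − 2·0 + 3 = 3.
Assume x_j = j^2 − 2j + 3.
Then x_{j+1} = x_j + (2j − 1) = (j^2 − 2j + 3) + (2j − 1) = j^2 + 2,
and (j+1)^2 − 2·(j+1) + 3 = j^2 + 2.
This completes the inductive step, so x_k = k^2 − 2k + 3 for all k ≥ 0.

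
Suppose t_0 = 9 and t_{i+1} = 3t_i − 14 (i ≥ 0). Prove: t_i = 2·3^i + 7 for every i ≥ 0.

Base case: t_0 = 9, and 2·3^0 + 7 = 2 + 7 = 9.
Assume t_j = 2·3^j + 7 for some j ≥ 0.
Then t_{j+1} = 3t_j − 14 = 3·(2·3^j + 7) − 14 = 6·3^j + 21 − 14 = 2·3^{j+1} + 7.
Hence t_i = 2·3^i + 7 for every i ≥ 0, by induction.

t_i = 2·3^i + 7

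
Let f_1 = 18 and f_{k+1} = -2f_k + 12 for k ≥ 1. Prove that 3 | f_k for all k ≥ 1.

Base case: f_1 = 18 = 3·6, so 3 | f_1.
Assume 3 | f_r, so f_r = 3t for some integer t.
Then f_{r+1} = -2f_r + 12 = -2·(3t) + 12 = 3(-2t + 4), so 3 | f_{r+1}.
So the property holds for r+1, and by induction 3 | f_k for all k ≥ 1.

3 | f_k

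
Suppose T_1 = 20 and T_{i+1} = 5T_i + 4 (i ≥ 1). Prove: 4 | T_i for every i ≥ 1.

Base case: T_1 = 20 = 4·5, so 4 | T_1.
Assume 4 | T_r, so T_r = 4t for some integer t.
Then T_{r+1} = 5T_r + 4 = 5·(4t) + 4 = 4(5t + 1), so 4 | T_{r+1}.
Hence 4 | T_i for every i ≥ 1, by induction.

4 | T_i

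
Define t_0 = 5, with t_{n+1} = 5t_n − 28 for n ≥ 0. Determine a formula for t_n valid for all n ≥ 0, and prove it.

Claim: t_n = -2·5^n + 7.

Base case: t_0 = 5, and -2·5^0 + 7 = -2 + 7 = 5.
Assume t_m = -2·5^m + 7 for some m ≥ 0.
Then t_{m+1} = 5t_m − 28 = 5·(-2·5^m + 7) − 28 = -10·5^m + 35 − 28 = -2·5^{m+1} + 7.
By induction, t_n = -2·5^n + 7 for all n ≥ 0.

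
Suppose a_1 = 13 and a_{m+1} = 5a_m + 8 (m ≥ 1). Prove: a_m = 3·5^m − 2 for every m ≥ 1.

Base case: a_1 = 13, and 3·5^1 − 2 = 15 − 2 = 13.
Assume a_r = 3·5^r − 2 for some r ≥ 1.
Then a_{r+1} = 5a_r + 8 = 5·(3·5^r − 2) + 8 = 15·5^r − 10 + 8 = 3·5^{r+1} − 2.
This completes the inductive step, so a_m = 3·5^m − 2 for all m ≥ 1.

a_m = 3·5^m − 2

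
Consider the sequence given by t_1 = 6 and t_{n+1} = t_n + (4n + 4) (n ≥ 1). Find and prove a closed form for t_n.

Claim: t_n = 2n^2 + 2n + 2.

Base case: t_1 = 6, and 2·1^2 + 2·1 + 2 = 6.
Assume t_r = 2r^2 + 2r + 2.
Then t_{r+1} = t_r + (4r + 4) = (2r^2 + 2r + 2) + (4r + 4) = 2r^2 + 6r + 6,
and 2·(r+1)^2 + 2·(r+1) + 2 = 2r^2 + 6r + 6.
By induction, t_n = 2n^2 + 2n + 2 for all n ≥ 1.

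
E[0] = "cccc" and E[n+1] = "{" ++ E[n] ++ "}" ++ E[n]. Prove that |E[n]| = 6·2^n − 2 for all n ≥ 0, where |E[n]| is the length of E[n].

Base case: |E[0]| = 4, and 6·2^0 − 2 = 4.
Assume |E[j]| = 6·2^j − 2.
Then |E[j+1]| = 1 + |E[j]| + 1 + |E[j]| = 2|E[j]| + 2 = 2(6·2^j − 2) + 2 = 6·2^{j+1} − 4 + 2 = 6·2^{j+1} − 2.
This completes the inductive step, so |E[n]| = 6·2^n − 2 for all n ≥ 0.

|E[n]| = 6·2^n − 2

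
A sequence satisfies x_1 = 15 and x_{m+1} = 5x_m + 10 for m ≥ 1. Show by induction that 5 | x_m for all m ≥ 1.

Base case: x_1 = 15 = 5·3, so 5 | x_1.
Assume 5 | x_r, so x_r = 5t for some integer t.
Then x_{r+1} = 5x_r + 10 = 5·(5t) + 10 = 5(5t + 2), so 5 | x_{r+1}.
So the property holds for r+1, and by induction 5 | x_m for all m ≥ 1.

5 | x_m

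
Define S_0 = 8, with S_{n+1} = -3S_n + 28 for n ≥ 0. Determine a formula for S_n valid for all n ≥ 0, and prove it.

Claim: S_n = (-3)^n + 7.

Base case: S_0 = 8, and (-3)^0 + 7 = 1 + 7 = 8.
Assume S_r = (-3)^r + 7 for some r ≥ 0.
Then S_{r+1} = -3S_r + 28 = -3·((-3)^r + 7) + 28 = -3·(-3)^r − 21 + 28 = (-3)^{r+1} + 7.
Hence S_n = (-3)^n + 7 for every n ≥ 0, by induction.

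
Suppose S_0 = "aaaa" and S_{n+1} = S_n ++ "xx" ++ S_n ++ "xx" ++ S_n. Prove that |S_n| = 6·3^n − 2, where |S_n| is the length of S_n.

Base case: |S_0| = 4, and 6·3^0 − 2 = 4.
Assume |S_k| = 6·3^k − 2.
Then |S_{k+1}| = 3|S_k| + 4 = 3(6·3^k − 2) + 4 = 6·3^{k+1} − 6 + 4 = 6·3^{k+1} − 2.
By induction, |S_n| = 6·3^n − 2 for all n ≥ 0.

|S_n| = 6·3^n − 2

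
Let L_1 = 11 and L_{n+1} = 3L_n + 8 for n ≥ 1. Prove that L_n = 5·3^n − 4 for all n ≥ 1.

Base case: L_1 = 11, and 5·3^1 − 4 = 15 − 4 = 11.
Assume L_j = 5·3^j − 4 for some j ≥ 1.
Then L_{j+1} = 3L_j + 8 = 3·(5·3^j − 4) + 8 = 15·3^j − 12 + 8 = 5·3^{j+1} − 4.
By induction, L_n = 5·3^n − 4 for all n ≥ 1.

L_n = 5·3^n − 4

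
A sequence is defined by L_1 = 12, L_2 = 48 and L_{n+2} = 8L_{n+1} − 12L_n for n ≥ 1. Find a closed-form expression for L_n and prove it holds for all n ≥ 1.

Claim: L_n = 3·2^n + 6^n.

Base cases: L_1 = 12 and 3·2^1 + 6^1 = 12; L_2 = 48 and 3·2^2 + 6^2 = 48.
Assume L_j = 3·2^j + 6^j for all 1 ≤ j ≤ m, where m ≥ 2.
Then L_{m+1} = 8L_m − 12L_{m−1} = 8·(3·2^m + 6^m) − 12·(3·2^{m−1} + 6^{m−1}) = 3·(8·2 − 12)2^{m−1} + (8·6 − 12)6^{m−1} = 12·2^{m−1} + 36·6^{m−1} = 3·2^{m+1} + 6^{m+1}.
So the formula holds for m+1, and by strong induction L_n = 3·2^n + 6^n for all n ≥ 1.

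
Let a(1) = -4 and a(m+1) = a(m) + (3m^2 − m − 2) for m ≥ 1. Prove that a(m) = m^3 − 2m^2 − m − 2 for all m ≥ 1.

Base case: a(1) = -4, and 1^3 − 2·1^2 − 1 − 2 = -4.
Assume a(j) = j^3 − 2j^2 − j − 2.
Then a(j+1) = a(j) + (3j^2 − j − 2) = (j^3 − 2j^2 − j − 2) + (3j^2 − j − 2) = j^3 + j^2 − 2j − 4,
and (j+1)^3 − 2·(j+1)^2 − (j+1) − 2 = j^3 + j^2 − 2j − 4.
This completes the inductive step, so a(m) = m^3 − 2m^2 − m − 2 for all m ≥ 1.

a(m) = m^3 − 2m^2 − m − 2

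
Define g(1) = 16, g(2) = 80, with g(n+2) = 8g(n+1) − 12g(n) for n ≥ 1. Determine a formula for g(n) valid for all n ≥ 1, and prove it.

Claim: g(n) = 2·6^n + 2·2^n.

Base cases: g(1) = 16 and 2·6^1 + 2·2^1 = 16; g(2) = 80 and 2·6^2 + 2·2^2 = 80.
Assume g(j) = 2·6^j + 2·2^j for all 1 ≤ j ≤ k, where k ≥ 2.
Then g(k+1) = 8g(k) − 12g(k−1) = 8·(2·6^k + 2·2^k) − 12·(2·6^{k−1} + 2·2^{k−1}) = 2·(8·6 − 12)6^{k−1} + 2·(8·2 − 12)2^{k−1} = 72·6^{k−1} + 8·2^{k−1} = 2·6^{k+1} + 2·2^{k+1}.
This completes the inductive step, so g(n) = 2·6^n + 2·2^n for all n ≥ 1.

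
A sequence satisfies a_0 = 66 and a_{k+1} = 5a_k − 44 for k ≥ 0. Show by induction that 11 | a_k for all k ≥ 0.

Base case: a_0 = 66 = 11·6, so 11 | a_0.
Assume 11 | a_j, so a_j = 11t for some integer t.
Then a_{j+1} = 5a_j − 44 = 5·(11t) − 44 = 11(5t − 4), so 11 | a_{j+1}.
Hence 11 | a_k for every k ≥ 0, by induction.

11 | a_k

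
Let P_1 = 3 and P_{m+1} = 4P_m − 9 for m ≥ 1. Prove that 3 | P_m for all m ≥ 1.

Base case: P_1 = 3 = 3·1, so 3 | P_1.
Assume 3 | P_k, so P_k = 3t for some integer t.
Then P_{k+1} = 4P_k − 9 = 4·(3t) − 9 = 3(4t − 3), so 3 | P_{k+1}.
So the property holds for k+1, and by induction 3 | P_m for all m ≥ 1.

3 | P_m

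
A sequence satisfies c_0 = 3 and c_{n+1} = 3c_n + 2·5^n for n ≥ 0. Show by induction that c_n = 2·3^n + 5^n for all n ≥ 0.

Base case: c_0 = 3, and 2·3^0 + 5^0 = 2 + 1 = 3.
Assume c_j = 2·3^j + 5^j for some j ≥ 0.
Then c_{j+1} = 3c_j + 2·5^j = 3·(2·3^j + 5^j) + 2·5^j = 2·3^{j+1} + 3·5^j + 2·5^j = 2·3^{j+1} + 5·5^j = 2·3^{j+1} + 5^{j+1}.
So the formula holds for j+1, and by induction c_n = 2·3^n + 5^n for all n ≥ 0.

c_n = 2·3^n + 5^n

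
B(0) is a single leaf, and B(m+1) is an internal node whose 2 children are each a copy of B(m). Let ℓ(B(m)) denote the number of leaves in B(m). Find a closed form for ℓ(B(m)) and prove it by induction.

Claim: ℓ(B(m)) = 2^m.

Base case: ℓ(B(0)) = 1, and 2^0 = 1.
Assume ℓ(B(k)) = 2^k.
Then ℓ(B(k+1)) = 2·ℓ(B(k)) = 2·2^k = 2^{k+1}.
Hence ℓ(B(m)) = 2^m for every m ≥ 0, by induction.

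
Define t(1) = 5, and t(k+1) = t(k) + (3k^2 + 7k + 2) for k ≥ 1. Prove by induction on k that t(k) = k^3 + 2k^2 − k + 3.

Base case: t(1) = 5, and 1^3 + 2·1^2 − 1 + 3 = 5.
Assume t(m) = m^3 + 2m^2 − m + 3.
Then t(m+1) = t(m) + (3m^2 + 7m + 2) = (m^3 + 2m^2 − m + 3) + (3m^2 + 7m + 2) = m^3 + 5m^2 + 6m + 5,
and (m+1)^3 + 2·(m+1)^2 − (m+1) + 3 = m^3 + 5m^2 + 6m + 5.
This completes the inductive step, so t(k) = k^3 + 2k^2 − k + 3 for all k ≥ 1.

t(k) = k^3 + 2k^2 − k + 3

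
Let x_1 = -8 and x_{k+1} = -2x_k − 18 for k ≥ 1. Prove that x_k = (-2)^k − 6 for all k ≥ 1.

Base case: x_1 = -8, and (-2)^1 − 6 = -2 − 6 = -8.
Assume x_r = (-2)^r − 6 for some r ≥ 1.
Then x_{r+1} = -2x_r − 18 = -2·((-2)^r − 6) − 18 = -2·(-2)^r + 12 − 18 = (-2)^{r+1} − 6.
This completes the inductive step, so x_k = (-2)^k − 6 for all k ≥ 1.

x_k = (-2)^k − 6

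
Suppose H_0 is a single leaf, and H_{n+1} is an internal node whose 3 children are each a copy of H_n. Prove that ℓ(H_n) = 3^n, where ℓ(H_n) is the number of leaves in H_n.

Base case: ℓ(H_0) = 1, and 3^0 = 1.
Assume ℓ(H_j) = 3^j.
Then ℓ(H_{j+1}) = 3·ℓ(H_j) = 3·3^j = 3^{j+1}.
So the formula holds for j+1, and by induction ℓ(H_n) = 3^n for all n ≥ 0.

ℓ(H_n) = 3^n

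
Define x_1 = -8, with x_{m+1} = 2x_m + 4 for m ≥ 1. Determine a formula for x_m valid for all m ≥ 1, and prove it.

Claim: x_m = -2^{m+1} − 4.

Base case: x_1 = -8, and -2^{1+1} − 4 = -4 − 4 = -8.
Assume x_r = -2^{r+1} − 4 for some r ≥ 1.
Then x_{r+1} = 2x_r + 4 = 2·(-2^{r+1} − 4) + 4 = -2^{r+2} − 8 + 4 = -2^{r+2} − 4.
So the formula holds for r+1, and by induction x_m = -2^{m+1} − 4 for all m ≥ 1.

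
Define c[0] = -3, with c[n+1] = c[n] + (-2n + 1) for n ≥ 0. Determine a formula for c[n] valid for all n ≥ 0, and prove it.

Claim: c[n] = -n^2 + 2n − 3.

Base case: c[0] = -3, and -0^2 + 2·0 − 3 = -3.
Assume c[k] = -k^2 + 2k − 3.
Then c[k+1] = c[k] + (-2k + 1) = (-k^2 + 2k − 3) + (-2k + 1) = -k^2 − 2,
and -(k+1)^2 + 2·(k+1) − 3 = -k^2 − 2.
By induction, c[n] = -n^2 + 2n − 3 for all n ≥ 0.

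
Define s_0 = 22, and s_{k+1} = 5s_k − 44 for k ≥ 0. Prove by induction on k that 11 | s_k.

Base case: s_0 = 22 = 11·2, so 11 | s_0.
Assume 11 | s_j, so s_j = 11t for some integer t.
Then s_{j+1} = 5s_j − 44 = 5·(11t) − 44 = 11(5t − 4), so 11 | s_{j+1}.
Hence 11 | s_k for every k ≥ 0, by induction.

11 | s_k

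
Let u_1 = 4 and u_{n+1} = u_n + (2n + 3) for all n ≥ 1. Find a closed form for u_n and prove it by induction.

Claim: u_n = n^2 + 2n + 1.

Base case: u_1 = 4, and 1^2 + 2·1 + 1 = 4.
Assume u_r = r^2 + 2r + 1.
Then u_{r+1} = u_r + (2r + 3) = (r^2 + 2r + 1) + (2r + 3) = r^2 + 4r + 4,
and (r+1)^2 + 2·(r+1) + 1 = r^2 + 4r + 4.
This completes the inductive step, so u_n = n^2 + 2n + 1 for all n ≥ 1.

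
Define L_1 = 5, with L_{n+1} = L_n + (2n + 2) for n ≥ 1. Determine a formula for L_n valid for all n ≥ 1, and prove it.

Claim: L_n = n^2 + n + 3.

Base case: L_1 = 5, and 1^2 + 1 + 3 = 5.
Assume L_r = r^2 + r + 3.
Then L_{r+1} = L_r + (2r + 2) = (r^2 + r + 3) + (2r + 2) = r^2 + 3r + 5,
and (r+1)^2 + (r+1) + 3 = r^2 + 3r + 5.
By induction, L_n = n^2 + n + 3 for all n ≥ 1.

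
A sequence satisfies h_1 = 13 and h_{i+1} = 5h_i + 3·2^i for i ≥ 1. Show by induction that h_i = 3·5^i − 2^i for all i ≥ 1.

Base case: h_1 = 13, and 3·5^1 − 2^1 = 15 − 2 = 13.
Assume h_m = 3·5^m − 2^m for some m ≥ 1.
Then h_{m+1} = 5h_m + 3·2^m = 5·(3·5^m − 2^m) + 3·2^m = 3·5^{m+1} − 5·2^m + 3·2^m = 3·5^{m+1} − 2·2^m = 3·5^{m+1} − 2^{m+1}.
By induction, h_i = 3·5^i − 2^i for all i ≥ 1.

h_i = 3·5^i − 2^i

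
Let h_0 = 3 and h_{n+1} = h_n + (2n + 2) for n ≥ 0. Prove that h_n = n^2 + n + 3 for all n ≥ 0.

Base case: h_0 = 3, and 0^2 + 0 + 3 = 3.
Assume h_m = m^2 + m + 3.
Then h_{m+1} = h_m + (2m + 2) = (m^2 + m + 3) + (2m + 2) = m^2 + 3m + 5,
and (m+1)^2 + (m+1) + 3 = m^2 + 3m + 5.
Hence h_n = n^2 + n + 3 for every n ≥ 0, by induction.

h_n = n^2 + n + 3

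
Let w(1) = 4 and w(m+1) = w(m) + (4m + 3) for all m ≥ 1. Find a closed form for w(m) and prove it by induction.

Claim: w(m) = 2m^2 + m + 1.

Base case: w(1) = 4, and 2·1^2 + 1 + 1 = 4.
Assume w(r) = 2r^2 + r + 1.
Then w(r+1) = w(r) + (4r + 3) = (2r^2 + r + 1) + (4r + 3) = 2r^2 + 5r + 4,
and 2·(r+1)^2 + (r+1) + 1 = 2r^2 + 5r + 4.
Hence w(m) = 2m^2 + m + 1 for every m ≥ 1, by induction.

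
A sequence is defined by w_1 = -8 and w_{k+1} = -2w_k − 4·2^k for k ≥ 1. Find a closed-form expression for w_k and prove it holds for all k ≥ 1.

Claim: w_k = 3·(-2)^k − 2^k.

Base case: w_1 = -8, and 3·(-2)^1 − 2^1 = -6 − 2 = -8.
Assume w_j = 3·(-2)^j − 2^j for some j ≥ 1.
Then w_{j+1} = -2w_j − 4·2^j = -2·(3·(-2)^j − 2^j) − 4·2^j = 3·(-2)^{j+1} + 2·2^j − 4·2^j = 3·(-2)^{j+1} − 2·2^j = 3·(-2)^{j+1} − 2^{j+1}.
So the formula holds for j+1, and by induction w_k = 3·(-2)^k − 2^k for all k ≥ 1.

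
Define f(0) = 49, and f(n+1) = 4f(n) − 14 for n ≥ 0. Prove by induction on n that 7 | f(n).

Base case: f(0) = 49 = 7·7, so 7 | f(0).
Assume 7 | f(k), so f(k) = 7t for some integer t.
Then f(k+1) = 4f(k) − 14 = 4·(7t) − 14 = 7(4t − 2), so 7 | f(k+1).
So the property holds for k+1, and by induction 7 | f(n) for all n ≥ 0.

7 | f(n)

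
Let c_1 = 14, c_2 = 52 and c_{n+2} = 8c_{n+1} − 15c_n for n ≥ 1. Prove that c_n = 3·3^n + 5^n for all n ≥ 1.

Base cases: c_1 = 14 and 3·3^1 + 5^1 = 14; c_2 = 52 and 3·3^2 + 5^2 = 52.
Assume c_i = 3·3^i + 5^i for all 1 ≤ i ≤ j, where j ≥ 2.
Then c_{j+1} = 8c_j − 15c_{j−1} = 8·(3·3^j + 5^j) − 15·(3·3^{j−1} + 5^{j−1}) = 3·(8·3 − 15)3^{j−1} + (8·5 − 15)5^{j−1} = 27·3^{j−1} + 25·5^{j−1} = 3·3^{j+1} + 5^{j+1}.
Hence c_n = 3·3^n + 5^n for every n ≥ 1, by strong induction.

c_n = 3·3^n + 5^n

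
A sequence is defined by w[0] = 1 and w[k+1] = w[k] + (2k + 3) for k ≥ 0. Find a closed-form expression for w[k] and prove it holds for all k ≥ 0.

Claim: w[k] = k^2 + 2k + 1.

Base case: w[0] = 1, and 0^2 + 2·0 + 1 = 1.
Assume w[r] = r^2 + 2r + 1.
Then w[r+1] = w[r] + (2r + 3) = (r^2 + 2r + 1) + (2r + 3) = r^2 + 4r + 4,
and (r+1)^2 + 2·(r+1) + 1 = r^2 + 4r + 4.
Hence w[k] = k^2 + 2k + 1 for every k ≥ 0, by induction.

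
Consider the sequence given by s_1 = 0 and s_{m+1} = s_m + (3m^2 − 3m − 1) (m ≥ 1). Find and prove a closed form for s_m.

Claim: s_m = m^3 − 3m^2 + m + 1.

Base case: s_1 = 0, and 1^3 − 3·1^2 + 1 + 1 = 0.
Assume s_k = k^3 − 3k^2 + k + 1.
Then s_{k+1} = s_k + (3k^2 − 3k − 1) = (k^3 − 3k^2 + k + 1) + (3k^2 − 3k − 1) = k^3 − 2k,
and (k+1)^3 − 3·(k+1)^2 + (k+1) + 1 = k^3 − 2k.
Hence s_m = m^3 − 3m^2 + m + 1 for every m ≥ 1, by induction.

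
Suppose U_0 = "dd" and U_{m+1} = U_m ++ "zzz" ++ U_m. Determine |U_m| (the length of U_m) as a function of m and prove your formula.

Claim: |U_m| = 5·2^m − 3.

Base case: |U_0| = 2, and 5·2^0 − 3 = 2.
Assume |U_k| = 5·2^k − 3.
Then |U_{k+1}| = |U_k| + 3 + |U_k| = 2|U_k| + 3 = 2(5·2^k − 3) + 3 = 5·2^{k+1} − 6 + 3 = 5·2^{k+1} − 3.
So the formula holds for k+1, and by induction |U_m| = 5·2^m − 3 for all m ≥ 0.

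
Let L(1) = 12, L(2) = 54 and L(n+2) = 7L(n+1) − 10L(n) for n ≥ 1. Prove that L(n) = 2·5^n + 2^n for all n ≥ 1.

Base cases: L(1) = 12 and 2·5^1 + 2^1 = 12; L(2) = 54 and 2·5^2 + 2^2 = 54.
Assume L(i) = 2·5^i + 2^i for all 1 ≤ i ≤ j, where j ≥ 2.
Then L(j+1) = 7L(j) − 10L(j−1) = 7·(2·5^j + 2^j) − 10·(2·5^{j−1} + 2^{j−1}) = 2·(7·5 − 10)5^{j−1} + (7·2 − 10)2^{j−1} = 50·5^{j−1} + 4·2^{j−1} = 2·5^{j+1} + 2^{j+1}.
By strong induction, L(n) = 2·5^n + 2^n for all n ≥ 1.

L(n) = 2·5^n + 2^n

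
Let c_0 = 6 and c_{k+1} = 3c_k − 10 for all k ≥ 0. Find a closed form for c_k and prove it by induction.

Claim: c_k = 3^k + 5.

Base case: c_0 = 6, and 3^0 + 5 = 1 + 5 = 6.
Assume c_m = 3^m + 5 for some m ≥ 0.
Then c_{m+1} = 3c_m − 10 = 3·(3^m + 5) − 10 = 3^{m+1} + 15 − 10 = 3^{m+1} + 5.
By induction, c_k = 3^k + 5 for all k ≥ 0.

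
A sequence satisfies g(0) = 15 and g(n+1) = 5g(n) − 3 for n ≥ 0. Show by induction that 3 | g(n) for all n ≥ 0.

Base case: g(0) = 15 = 3·5, so 3 | g(0).
Assume 3 | g(m), so g(m) = 3t for some integer t.
Then g(m+1) = 5g(m) − 3 = 5·(3t) − 3 = 3(5t − 1), so 3 | g(m+1).
This completes the inductive step, so 3 | g(n) for all n ≥ 0.

3 | g(n)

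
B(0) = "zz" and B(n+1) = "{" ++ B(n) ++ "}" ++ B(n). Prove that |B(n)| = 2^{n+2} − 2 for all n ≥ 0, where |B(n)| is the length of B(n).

Base case: |B(0)| = 2, and 2^{0+2} − 2 = 2.
Assume |B(j)| = 2^{j+2} − 2.
Then |B(j+1)| = 1 + |B(j)| + 1 + |B(j)| = 2|B(j)| + 2 = 2(2^{j+2} − 2) + 2 = 2^{j+3} − 4 + 2 = 2^{j+3} − 2.
This completes the inductive step, so |B(n)| = 2^{n+2} − 2 for all n ≥ 0.

|B(n)| = 2^{n+2} − 2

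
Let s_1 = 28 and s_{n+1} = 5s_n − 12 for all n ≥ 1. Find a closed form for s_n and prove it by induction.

Claim: s_n = 5^{n+1} + 3.

Base case: s_1 = 28, and 5^{1+1} + 3 = 25 + 3 = 28.
Assume s_m = 5^{m+1} + 3 for some m ≥ 1.
Then s_{m+1} = 5s_m − 12 = 5·(5^{m+1} + 3) − 12 = 5^{m+2} + 15 − 12 = 5^{m+2} + 3.
This completes the inductive step, so s_n = 5^{n+1} + 3 for all n ≥ 1.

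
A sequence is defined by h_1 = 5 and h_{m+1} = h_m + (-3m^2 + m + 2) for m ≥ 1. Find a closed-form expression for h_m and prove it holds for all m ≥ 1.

Claim: h_m = -m^3 + 2m^2 + m + 3.

Base case: h_1 = 5, and -1^3 + 2·1^2 + 1 + 3 = 5.
Assume h_k = -k^3 + 2k^2 + k + 3.
Then h_{k+1} = h_k + (-3k^2 + k + 2) = (-k^3 + 2k^2 + k + 3) + (-3k^2 + k + 2) = -k^3 − k^2 + 2k + 5,
and -(k+1)^3 + 2·(k+1)^2 + (k+1) + 3 = -k^3 − k^2 + 2k + 5.
Hence h_m = -m^3 + 2m^2 + m + 3 for every m ≥ 1, by induction.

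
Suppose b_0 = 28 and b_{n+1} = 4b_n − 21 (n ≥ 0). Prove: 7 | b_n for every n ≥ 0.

Base case: b_0 = 28 = 7·4, so 7 | b_0.
Assume 7 | b_m, so b_m = 7t for some integer t.
Then b_{m+1} = 4b_m − 21 = 4·(7t) − 21 = 7(4t − 3), so 7 | b_{m+1}.
So the property holds for m+1, and by induction 7 | b_n for all n ≥ 0.

7 | b_n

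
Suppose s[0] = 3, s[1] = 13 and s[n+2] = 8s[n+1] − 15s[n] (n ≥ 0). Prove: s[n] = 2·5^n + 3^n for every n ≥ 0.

Base cases: s[0] = 3 and 2·5^0 + 3^0 = 3; s[1] = 13 and 2·5^1 + 3^1 = 13.
Assume s[i] = 2·5^i + 3^i for all 0 ≤ i ≤ j, where j ≥ 1.
Then s[j+1] = 8s[j] − 15s[j−1] = 8·(2·5^j + 3^j) − 15·(2·5^{j−1} + 3^{j−1}) = 2·(8·5 − 15)5^{j−1} + (8·3 − 15)3^{j−1} = 50·5^{j−1} + 9·3^{j−1} = 2·5^{j+1} + 3^{j+1}.
By strong induction, s[n] = 2·5^n + 3^n for all n ≥ 0.

s[n] = 2·5^n + 3^n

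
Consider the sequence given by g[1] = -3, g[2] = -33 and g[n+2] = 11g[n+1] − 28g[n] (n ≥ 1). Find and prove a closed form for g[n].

Claim: g[n] = -7^n + 4^n.

Base cases: g[1] = -3 and -7^1 + 4^1 = -3; g[2] = -33 and -7^2 + 4^2 = -33.
Assume g[j] = -7^j + 4^j for all 1 ≤ j ≤ m, where m ≥ 2.
Then g[m+1] = 11g[m] − 28g[m−1] = 11·(-7^m + 4^m) − 28·(-7^{m−1} + 4^{m−1}) = -(11·7 − 28)7^{m−1} + (11·4 − 28)4^{m−1} = -49·7^{m−1} + 16·4^{m−1} = -7^{m+1} + 4^{m+1}.
By strong induction, g[n] = -7^n + 4^n for all n ≥ 1.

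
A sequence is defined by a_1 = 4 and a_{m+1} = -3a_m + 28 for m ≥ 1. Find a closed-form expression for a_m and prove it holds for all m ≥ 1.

Claim: a_m = (-3)^m + 7.

Base case: a_1 = 4, and (-3)^1 + 7 = -3 + 7 = 4.
Assume a_r = (-3)^r + 7 for some r ≥ 1.
Then a_{r+1} = -3a_r + 28 = -3·((-3)^r + 7) + 28 = -3·(-3)^r − 21 + 28 = (-3)^{r+1} + 7.
Hence a_m = (-3)^m + 7 for every m ≥ 1, by induction.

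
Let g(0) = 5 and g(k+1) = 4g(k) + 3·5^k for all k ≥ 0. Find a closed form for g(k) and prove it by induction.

Claim: g(k) = 2·4^k + 3·5^k.

Base case: g(0) = 5, and 2·4^0 + 3·5^0 = 2 + 3 = 5.
Assume g(j) = 2·4^j + 3·5^j for some j ≥ 0.
Then g(j+1) = 4g(j) + 3·5^j = 4·(2·4^j + 3·5^j) + 3·5^j = 2·4^{j+1} + 12·5^j + 3·5^j = 2·4^{j+1} + 15·5^j = 2·4^{j+1} + 3·5^{j+1}.
By induction, g(k) = 2·4^k + 3·5^k for all k ≥ 0.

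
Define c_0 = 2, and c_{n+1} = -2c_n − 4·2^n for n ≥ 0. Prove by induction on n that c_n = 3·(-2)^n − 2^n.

Base case: c_0 = 2, and 3·(-2)^0 − 2^0 = 3 − 1 = 2.
Assume c_j = 3·(-2)^j − 2^j for some j ≥ 0.
Then c_{j+1} = -2c_j − 4·2^j = -2·(3·(-2)^j − 2^j) − 4·2^j = 3·(-2)^{j+1} + 2·2^j − 4·2^j = 3·(-2)^{j+1} − 2·2^j = 3·(-2)^{j+1} − 2^{j+1}.
Hence c_n = 3·(-2)^n − 2^n for every n ≥ 0, by induction.

c_n = 3·(-2)^n − 2^n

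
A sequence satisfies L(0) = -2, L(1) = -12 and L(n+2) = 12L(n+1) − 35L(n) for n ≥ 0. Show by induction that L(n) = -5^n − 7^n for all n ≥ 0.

Base cases: L(0) = -2 and -5^0 − 7^0 = -2; L(1) = -12 and -5^1 − 7^1 = -12.
Assume L(j) = -5^j − 7^j for all 0 ≤ j ≤ r, where r ≥ 1.
Then L(r+1) = 12L(r) − 35L(r−1) = 12·(-5^r − 7^r) − 35·(-5^{r−1} − 7^{r−1}) = -(12·5 − 35)5^{r−1} − (12·7 − 35)7^{r−1} = -25·5^{r−1} − 49·7^{r−1} = -5^{r+1} − 7^{r+1}.
This completes the inductive step, so L(n) = -5^n − 7^n for all n ≥ 0.

L(n) = -5^n − 7^n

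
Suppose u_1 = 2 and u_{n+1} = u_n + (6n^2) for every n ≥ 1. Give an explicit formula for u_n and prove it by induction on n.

Claim: u_n = 2n^3 − 3n^2 + n + 2.

Base case: u_1 = 2, and 2·1^3 − 3·1^2 + 1 + 2 = 2.
Assume u_m = 2m^3 − 3m^2 + m + 2.
Then u_{m+1} = u_m + (6m^2) = (2m^3 − 3m^2 + m + 2) + (6m^2) = 2m^3 + 3m^2 + m + 2,
and 2·(m+1)^3 − 3·(m+1)^2 + (m+1) + 2 = 2m^3 + 3m^2 + m + 2.
Hence u_n = 2n^3 − 3n^2 + n + 2 for every n ≥ 1, by induction.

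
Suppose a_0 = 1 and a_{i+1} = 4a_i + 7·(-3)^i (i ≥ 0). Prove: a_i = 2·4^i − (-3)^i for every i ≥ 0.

Base case: a_0 = 1, and 2·4^0 − (-3)^0 = 2 − 1 = 1.
Assume a_j = 2·4^j − (-3)^j for some j ≥ 0.
Then a_{j+1} = 4a_j + 7·(-3)^j = 4·(2·4^j − (-3)^j) + 7·(-3)^j = 2·4^{j+1} − 4·(-3)^j + 7·(-3)^j = 2·4^{j+1} + 3·(-3)^j = 2·4^{j+1} − (-3)^{j+1}.
This completes the inductive step, so a_i = 2·4^i − (-3)^i for all i ≥ 0.

a_i = 2·4^i − (-3)^i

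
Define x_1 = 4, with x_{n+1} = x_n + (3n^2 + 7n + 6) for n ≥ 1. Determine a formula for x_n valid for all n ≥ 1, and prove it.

Claim: x_n = n^3 + 2n^2 + 3n − 2.

Base case: x_1 = 4, and 1^3 + 2·1^2 + 3·1 − 2 = 4.
Assume x_m = m^3 + 2m^2 + 3m − 2.
Then x_{m+1} = x_m + (3m^2 + 7m + 6) = (m^3 + 2m^2 + 3m − 2) + (3m^2 + 7m + 6) = m^3 + 5m^2 + 10m + 4,
and (m+1)^3 + 2·(m+1)^2 + 3·(m+1) − 2 = m^3 + 5m^2 + 10m + 4.
This completes the inductive step, so x_n = n^3 + 2n^2 + 3n − 2 for all n ≥ 1.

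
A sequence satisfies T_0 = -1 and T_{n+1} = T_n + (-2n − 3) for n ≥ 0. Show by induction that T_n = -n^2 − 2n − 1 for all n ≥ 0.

Base case: T_0 = -1, and -0^2 − 2·0 − 1 = -1.
Assume T_j = -j^2 − 2j − 1.
Then T_{j+1} = T_j + (-2j − 3) = (-j^2 − 2j − 1) + (-2j − 3) = -j^2 − 4j − 4,
and -(j+1)^2 − 2·(j+1) − 1 = -j^2 − 4j − 4.
By induction, T_n = -n^2 − 2n − 1 for all n ≥ 0.

T_n = -n^2 − 2n − 1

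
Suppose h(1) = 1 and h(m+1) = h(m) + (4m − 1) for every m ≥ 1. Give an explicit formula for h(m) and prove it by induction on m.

Claim: h(m) = 2m^2 − 3m + 2.

Base case: h(1) = 1, and 2·1^2 − 3·1 + 2 = 1.
Assume h(j) = 2j^2 − 3j + 2.
Then h(j+1) = h(j) + (4j − 1) = (2j^2 − 3j + 2) + (4j − 1) = 2j^2 + j + 1,
and 2·(j+1)^2 − 3·(j+1) + 2 = 2j^2 + j + 1.
Hence h(m) = 2m^2 − 3m + 2 for every m ≥ 1, by induction.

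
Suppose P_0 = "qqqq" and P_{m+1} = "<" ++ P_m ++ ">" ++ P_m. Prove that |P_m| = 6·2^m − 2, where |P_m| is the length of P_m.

Base case: |P_0| = 4, and 6·2^0 − 2 = 4.
Assume |P_r| = 6·2^r − 2.
Then |P_{r+1}| = 1 + |P_r| + 1 + |P_r| = 2|P_r| + 2 = 2(6·2^r − 2) + 2 = 6·2^{r+1} − 4 + 2 = 6·2^{r+1} − 2.
This completes the inductive step, so |P_m| = 6·2^m − 2 for all m ≥ 0.

|P_m| = 6·2^m − 2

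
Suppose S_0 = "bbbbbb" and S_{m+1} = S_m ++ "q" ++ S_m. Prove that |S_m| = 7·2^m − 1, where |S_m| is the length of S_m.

Base case: |S_0| = 6, and 7·2^0 − 1 = 6.
Assume |S_k| = 7·2^k − 1.
Then |S_{k+1}| = |S_k| + 1 + |S_k| = 2|S_k| + 1 = 2(7·2^k − 1) + 1 = 7·2^{k+1} − 2 + 1 = 7·2^{k+1} − 1.
So the formula holds for k+1, and by induction |S_m| = 7·2^m − 1 for all m ≥ 0.

|S_m| = 7·2^m − 1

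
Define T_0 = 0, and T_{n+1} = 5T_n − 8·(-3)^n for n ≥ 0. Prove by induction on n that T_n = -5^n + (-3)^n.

Base case: T_0 = 0, and -5^0 + (-3)^0 = -1 + 1 = 0.
Assume T_k = -5^k + (-3)^k for some k ≥ 0.
Then T_{k+1} = 5T_k − 8·(-3)^k = 5·(-5^k + (-3)^k) − 8·(-3)^k = -5^{k+1} + 5·(-3)^k − 8·(-3)^k = -5^{k+1} − 3·(-3)^k = -5^{k+1} + (-3)^{k+1}.
So the formula holds for k+1, and by induction T_n = -5^n + (-3)^n for all n ≥ 0.

T_n = -5^n + (-3)^n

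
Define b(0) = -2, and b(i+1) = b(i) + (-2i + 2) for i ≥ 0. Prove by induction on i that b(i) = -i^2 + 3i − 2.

Base case: b(0) = -2, and -0^2 + 3·0 − 2 = -2.
Assume b(m) = -m^2 + 3m − 2.
Then b(m+1) = b(m) + (-2m + 2) = (-m^2 + 3m − 2) + (-2m + 2) = -m^2 + m,
and -(m+1)^2 + 3·(m+1) − 2 = -m^2 + m.
Hence b(i) = -i^2 + 3i − 2 for every i ≥ 0, by induction.

b(i) = -i^2 + 3i − 2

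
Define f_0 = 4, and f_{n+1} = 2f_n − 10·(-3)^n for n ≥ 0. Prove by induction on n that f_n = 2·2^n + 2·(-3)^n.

Base case: f_0 = 4, and 2·2^0 + 2·(-3)^0 = 2 + 2 = 4.
Assume f_m = 2·2^m + 2·(-3)^m for some m ≥ 0.
Then f_{m+1} = 2f_m − 10·(-3)^m = 2·(2·2^m + 2·(-3)^m) − 10·(-3)^m = 2·2^{m+1} + 4·(-3)^m − 10·(-3)^m = 2·2^{m+1} − 6·(-3)^m = 2·2^{m+1} + 2·(-3)^{m+1}.
Hence f_n = 2·2^n + 2·(-3)^n for every n ≥ 0, by induction.

f_n = 2·2^n + 2·(-3)^n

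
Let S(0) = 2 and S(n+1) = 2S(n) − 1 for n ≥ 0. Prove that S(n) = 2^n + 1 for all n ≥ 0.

Base case: S(0) = 2, and 2^0 + 1 = 1 + 1 = 2.
Assume S(r) = 2^r + 1 for some r ≥ 0.
Then S(r+1) = 2S(r) − 1 = 2·(2^r + 1) − 1 = 2^{r+1} + 2 − 1 = 2^{r+1} + 1.
This completes the inductive step, so S(n) = 2^n + 1 for all n ≥ 0.

S(n) = 2^n + 1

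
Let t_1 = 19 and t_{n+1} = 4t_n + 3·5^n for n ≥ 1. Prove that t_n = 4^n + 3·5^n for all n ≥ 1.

Base case: t_1 = 19, and 4^1 + 3·5^1 = 4 + 15 = 19.
Assume t_k = 4^k + 3·5^k for some k ≥ 1.
Then t_{k+1} = 4t_k + 3·5^k = 4·(4^k + 3·5^k) + 3·5^k = 4^{k+1} + 12·5^k + 3·5^k = 4^{k+1} + 15·5^k = 4^{k+1} + 3·5^{k+1}.
By induction, t_n = 4^n + 3·5^n for all n ≥ 1.

t_n = 4^n + 3·5^n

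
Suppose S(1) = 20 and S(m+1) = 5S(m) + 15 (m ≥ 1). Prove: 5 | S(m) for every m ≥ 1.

Base case: S(1) = 20 = 5·4, so 5 | S(1).
Assume 5 | S(j), so S(j) = 5t for some integer t.
Then S(j+1) = 5S(j) + 15 = 5·(5t) + 15 = 5(5t + 3), so 5 | S(j+1).
By induction, 5 | S(m) for all m ≥ 1.

5 | S(m)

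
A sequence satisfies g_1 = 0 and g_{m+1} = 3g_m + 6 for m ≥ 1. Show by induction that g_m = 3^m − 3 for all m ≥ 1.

Base case: g_1 = 0, and 3^1 − 3 = 3 − 3 = 0.
Assume g_r = 3^r − 3 for some r ≥ 1.
Then g_{r+1} = 3g_r + 6 = 3·(3^r − 3) + 6 = 3^{r+1} − 9 + 6 = 3^{r+1} − 3.
So the formula holds for r+1, and by induction g_m = 3^m − 3 for all m ≥ 1.

g_m = 3^m − 3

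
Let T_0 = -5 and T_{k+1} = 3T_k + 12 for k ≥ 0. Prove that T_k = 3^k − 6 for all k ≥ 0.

Base case: T_0 = -5, and 3^0 − 6 = 1 − 6 = -5.
Assume T_j = 3^j − 6 for some j ≥ 0.
Then T_{j+1} = 3T_j + 12 = 3·(3^j − 6) + 12 = 3^{j+1} − 18 + 12 = 3^{j+1} − 6.
By induction, T_k = 3^k − 6 for all k ≥ 0.

T_k = 3^k − 6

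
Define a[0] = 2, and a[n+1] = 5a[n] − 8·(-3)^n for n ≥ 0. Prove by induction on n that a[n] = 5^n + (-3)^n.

Base case: a[0] = 2, and 5^0 + (-3)^0 = 1 + 1 = 2.
Assume a[j] = 5^j + (-3)^j for some j ≥ 0.
Then a[j+1] = 5a[j] − 8·(-3)^j = 5·(5^j + (-3)^j) − 8·(-3)^j = 5^{j+1} + 5·(-3)^j − 8·(-3)^j = 5^{j+1} − 3·(-3)^j = 5^{j+1} + (-3)^{j+1}.
Hence a[n] = 5^n + (-3)^n for every n ≥ 0, by induction.

a[n] = 5^n + (-3)^n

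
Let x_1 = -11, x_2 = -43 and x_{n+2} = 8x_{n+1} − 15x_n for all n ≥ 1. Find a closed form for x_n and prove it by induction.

Claim: x_n = -5^n − 2·3^n.

Base cases: x_1 = -11 and -5^1 − 2·3^1 = -11; x_2 = -43 and -5^2 − 2·3^2 = -43.
Assume x_j = -5^j − 2·3^j for all 1 ≤ j ≤ k, where k ≥ 2.
Then x_{k+1} = 8x_k − 15x_{k−1} = 8·(-5^k − 2·3^k) − 15·(-5^{k−1} − 2·3^{k−1}) = -(8·5 − 15)5^{k−1} − 2·(8·3 − 15)3^{k−1} = -25·5^{k−1} − 18·3^{k−1} = -5^{k+1} − 2·3^{k+1}.
So the formula holds for k+1, and by strong induction x_n = -5^n − 2·3^n for all n ≥ 1.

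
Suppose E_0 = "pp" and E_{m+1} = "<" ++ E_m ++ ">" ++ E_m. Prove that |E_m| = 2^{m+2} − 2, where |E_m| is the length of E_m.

Base case: |E_0| = 2, and 2^{0+2} − 2 = 2.
Assume |E_k| = 2^{k+2} − 2.
Then |E_{k+1}| = 1 + |E_k| + 1 + |E_k| = 2|E_k| + 2 = 2(2^{k+2} − 2) + 2 = 2^{k+3} − 4 + 2 = 2^{k+3} − 2.
So the formula holds for k+1, and by induction |E_m| = 2^{m+2} − 2 for all m ≥ 0.

|E_m| = 2^{m+2} − 2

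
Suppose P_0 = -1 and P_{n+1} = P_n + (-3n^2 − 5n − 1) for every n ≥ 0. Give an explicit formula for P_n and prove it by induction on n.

Claim: P_n = -n^3 − n^2 + n − 1.

Base case: P_0 = -1, and -0^3 − 0^2 + 0 − 1 = -1.
Assume P_j = -j^3 − j^2 + j − 1.
Then P_{j+1} = P_j + (-3j^2 − 5j − 1) = (-j^3 − j^2 + j − 1) + (-3j^2 − 5j − 1) = -j^3 − 4j^2 − 4j − 2,
and -(j+1)^3 − (j+1)^2 + (j+1) − 1 = -j^3 − 4j^2 − 4j − 2.
By induction, P_n = -n^3 − n^2 + n − 1 for all n ≥ 0.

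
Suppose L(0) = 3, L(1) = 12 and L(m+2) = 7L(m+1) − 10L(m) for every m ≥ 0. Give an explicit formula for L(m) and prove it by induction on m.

Claim: L(m) = 2·5^m + 2^m.

Base cases: L(0) = 3 and 2·5^0 + 2^0 = 3; L(1) = 12 and 2·5^1 + 2^1 = 12.
Assume L(i) = 2·5^i + 2^i for all 0 ≤ i ≤ j, where j ≥ 1.
Then L(j+1) = 7L(j) − 10L(j−1) = 7·(2·5^j + 2^j) − 10·(2·5^{j−1} + 2^{j−1}) = 2·(7·5 − 10)5^{j−1} + (7·2 − 10)2^{j−1} = 50·5^{j−1} + 4·2^{j−1} = 2·5^{j+1} + 2^{j+1}.
Hence L(m) = 2·5^m + 2^m for every m ≥ 0, by strong induction.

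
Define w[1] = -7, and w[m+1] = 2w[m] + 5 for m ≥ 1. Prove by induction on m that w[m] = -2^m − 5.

Base case: w[1] = -7, and -2^1 − 5 = -2 − 5 = -7.
Assume w[r] = -2^r − 5 for some r ≥ 1.
Then w[r+1] = 2w[r] + 5 = 2·(-2^r − 5) + 5 = -2^{r+1} − 10 + 5 = -2^{r+1} − 5.
This completes the inductive step, so w[m] = -2^m − 5 for all m ≥ 1.

w[m] = -2^m − 5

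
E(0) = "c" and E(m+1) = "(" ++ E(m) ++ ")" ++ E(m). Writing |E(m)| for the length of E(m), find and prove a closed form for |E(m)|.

Claim: |E(m)| = 3·2^m − 2.

Base case: |E(0)| = 1, and 3·2^0 − 2 = 1.
Assume |E(j)| = 3·2^j − 2.
Then |E(j+1)| = 1 + |E(j)| + 1 + |E(j)| = 2|E(j)| + 2 = 2(3·2^j − 2) + 2 = 3·2^{j+1} − 4 + 2 = 3·2^{j+1} − 2.
By induction, |E(m)| = 3·2^m − 2 for all m ≥ 0.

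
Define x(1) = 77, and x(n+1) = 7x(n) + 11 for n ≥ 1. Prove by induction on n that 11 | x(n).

Base case: x(1) = 77 = 11·7, so 11 | x(1).
Assume 11 | x(r), so x(r) = 11t for some integer t.
Then x(r+1) = 7x(r) + 11 = 7·(11t) + 11 = 11(7t + 1), so 11 | x(r+1).
This completes the inductive step, so 11 | x(n) for all n ≥ 1.

11 | x(n)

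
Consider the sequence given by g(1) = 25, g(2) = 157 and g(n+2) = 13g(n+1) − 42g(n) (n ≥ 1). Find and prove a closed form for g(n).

Claim: g(n) = 3·6^n + 7^n.

Base cases: g(1) = 25 and 3·6^1 + 7^1 = 25; g(2) = 157 and 3·6^2 + 7^2 = 157.
Assume g(j) = 3·6^j + 7^j for all 1 ≤ j ≤ r, where r ≥ 2.
Then g(r+1) = 13g(r) − 42g(r−1) = 13·(3·6^r + 7^r) − 42·(3·6^{r−1} + 7^{r−1}) = 3·(13·6 − 42)6^{r−1} + (13·7 − 42)7^{r−1} = 108·6^{r−1} + 49·7^{r−1} = 3·6^{r+1} + 7^{r+1}.
By strong induction, g(n) = 3·6^n + 7^n for all n ≥ 1.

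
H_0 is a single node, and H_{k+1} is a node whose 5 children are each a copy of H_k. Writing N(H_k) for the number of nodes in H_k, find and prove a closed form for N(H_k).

Claim: N(H_k) = (5^{k+1} − 1)/4.

Base case: N(H_0) = 1, and (5^{0+1} − 1)/4 = 1.
Assume N(H_m) = (5^{m+1} − 1)/4.
Then N(H_{m+1}) = 1 + 5N(H_m) = 1 + 5·(5^{m+1} − 1)/4 = 1 + (5^{m+2} − 5)/4 = (4 + 5^{m+2} − 5)/4 = (5^{m+2} − 1)/4.
By induction, N(H_k) = (5^{k+1} − 1)/4 for all k ≥ 0.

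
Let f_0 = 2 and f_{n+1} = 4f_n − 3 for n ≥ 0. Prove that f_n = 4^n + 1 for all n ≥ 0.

Base case: f_0 = 2, and 4^0 + 1 = 1 + 1 = 2.
Assume f_m = 4^m + 1 for some m ≥ 0.
Then f_{m+1} = 4f_m − 3 = 4·(4^m + 1) − 3 = 4^{m+1} + 4 − 3 = 4^{m+1} + 1.
By induction, f_n = 4^n + 1 for all n ≥ 0.

f_n = 4^n + 1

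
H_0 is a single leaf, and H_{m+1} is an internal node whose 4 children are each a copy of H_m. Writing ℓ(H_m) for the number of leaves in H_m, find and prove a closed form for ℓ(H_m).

Claim: ℓ(H_m) = 4^m.

Base case: ℓ(H_0) = 1, and 4^0 = 1.
Assume ℓ(H_j) = 4^j.
Then ℓ(H_{j+1}) = 4·ℓ(H_j) = 4·4^j = 4^{j+1}.
By induction, ℓ(H_m) = 4^m for all m ≥ 0.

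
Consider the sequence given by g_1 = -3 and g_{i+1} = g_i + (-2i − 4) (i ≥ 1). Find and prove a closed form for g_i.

Claim: g_i = -i^2 − 3i + 1.

Base case: g_1 = -3, and -1^2 − 3·1 + 1 = -3.
Assume g_k = -k^2 − 3k + 1.
Then g_{k+1} = g_k + (-2k − 4) = (-k^2 − 3k + 1) + (-2k − 4) = -k^2 − 5k − 3,
and -(k+1)^2 − 3·(k+1) + 1 = -k^2 − 5k − 3.
By induction, g_i = -i^2 − 3i + 1 for all i ≥ 1.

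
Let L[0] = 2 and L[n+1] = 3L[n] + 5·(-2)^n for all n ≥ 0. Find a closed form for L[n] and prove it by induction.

Claim: L[n] = 3·3^n − (-2)^n.

Base case: L[0] = 2, and 3·3^0 − (-2)^0 = 3 − 1 = 2.
Assume L[j] = 3·3^j − (-2)^j for some j ≥ 0.
Then L[j+1] = 3L[j] + 5·(-2)^j = 3·(3·3^j − (-2)^j) + 5·(-2)^j = 3·3^{j+1} − 3·(-2)^j + 5·(-2)^j = 3·3^{j+1} + 2·(-2)^j = 3·3^{j+1} − (-2)^{j+1}.
Hence L[n] = 3·3^n − (-2)^n for every n ≥ 0, by induction.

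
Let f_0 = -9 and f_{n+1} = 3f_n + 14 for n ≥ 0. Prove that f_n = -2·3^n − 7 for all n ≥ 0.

Base case: f_0 = -9, and -2·3^0 − 7 = -2 − 7 = -9.
Assume f_m = -2·3^m − 7 for some m ≥ 0.
Then f_{m+1} = 3f_m + 14 = 3·(-2·3^m − 7) + 14 = -6·3^m − 21 + 14 = -2·3^{m+1} − 7.
So the formula holds for m+1, and by induction f_n = -2·3^n − 7 for all n ≥ 0.

f_n = -2·3^n − 7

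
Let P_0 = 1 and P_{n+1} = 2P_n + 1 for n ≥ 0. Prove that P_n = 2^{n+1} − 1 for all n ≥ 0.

Base case: P_0 = 1, and 2^{0+1} − 1 = 2 − 1 = 1.
Assume P_j = 2^{j+1} − 1 for some j ≥ 0.
Then P_{j+1} = 2P_j + 1 = 2·(2^{j+1} − 1) + 1 = 2^{j+2} − 2 + 1 = 2^{j+2} − 1.
By induction, P_n = 2^{n+1} − 1 for all n ≥ 0.

P_n = 2^{n+1} − 1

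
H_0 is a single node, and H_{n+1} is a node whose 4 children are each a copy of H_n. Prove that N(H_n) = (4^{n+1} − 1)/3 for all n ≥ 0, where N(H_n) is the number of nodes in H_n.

Base case: N(H_0) = 1, and (4^{0+1} − 1)/3 = 1.
Assume N(H_r) = (4^{r+1} − 1)/3.
Then N(H_{r+1}) = 1 + 4N(H_r) = 1 + 4·(4^{r+1} − 1)/3 = 1 + (4^{r+2} − 4)/3 = (3 + 4^{r+2} − 4)/3 = (4^{r+2} − 1)/3.
By induction, N(H_n) = (4^{n+1} − 1)/3 for all n ≥ 0.

N(H_n) = (4^{n+1} − 1)/3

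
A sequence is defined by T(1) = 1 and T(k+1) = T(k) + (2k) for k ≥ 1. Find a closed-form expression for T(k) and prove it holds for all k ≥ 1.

Claim: T(k) = k^2 − k + 1.

Base case: T(1) = 1, and 1^2 − 1 + 1 = 1.
Assume T(j) = j^2 − j + 1.
Then T(j+1) = T(j) + (2j) = (j^2 − j + 1) + (2j) = j^2 + j + 1,
and (j+1)^2 − (j+1) + 1 = j^2 + j + 1.
By induction, T(k) = k^2 − k + 1 for all k ≥ 1.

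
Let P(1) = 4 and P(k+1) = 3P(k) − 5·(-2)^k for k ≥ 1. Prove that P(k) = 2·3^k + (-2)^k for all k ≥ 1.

Base case: P(1) = 4, and 2·3^1 + (-2)^1 = 6 − 2 = 4.
Assume P(m) = 2·3^m + (-2)^m for some m ≥ 1.
Then P(m+1) = 3P(m) − 5·(-2)^m = 3·(2·3^m + (-2)^m) − 5·(-2)^m = 2·3^{m+1} + 3·(-2)^m − 5·(-2)^m = 2·3^{m+1} − 2·(-2)^m = 2·3^{m+1} + (-2)^{m+1}.
Hence P(k) = 2·3^k + (-2)^k for every k ≥ 1, by induction.

P(k) = 2·3^k + (-2)^k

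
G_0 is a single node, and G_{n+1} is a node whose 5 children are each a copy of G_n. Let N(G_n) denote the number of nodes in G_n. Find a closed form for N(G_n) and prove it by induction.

Claim: N(G_n) = (5^{n+1} − 1)/4.

Base case: N(G_0) = 1, and (5^{0+1} − 1)/4 = 1.
Assume N(G_j) = (5^{j+1} − 1)/4.
Then N(G_{j+1}) = 1 + 5N(G_j) = 1 + 5·(5^{j+1} − 1)/4 = 1 + (5^{j+2} − 5)/4 = (4 + 5^{j+2} − 5)/4 = (5^{j+2} − 1)/4.
This completes the inductive step, so N(G_n) = (5^{n+1} − 1)/4 for all n ≥ 0.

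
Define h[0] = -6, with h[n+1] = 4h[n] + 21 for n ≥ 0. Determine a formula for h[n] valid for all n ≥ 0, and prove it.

Claim: h[n] = 4^n − 7.

Base case: h[0] = -6, and 4^0 − 7 = 1 − 7 = -6.
Assume h[k] = 4^k − 7 for some k ≥ 0.
Then h[k+1] = 4h[k] + 21 = 4·(4^k − 7) + 21 = 4^{k+1} − 28 + 21 = 4^{k+1} − 7.
Hence h[n] = 4^n − 7 for every n ≥ 0, by induction.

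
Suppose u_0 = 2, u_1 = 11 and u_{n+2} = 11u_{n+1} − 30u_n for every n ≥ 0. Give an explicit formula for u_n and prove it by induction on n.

Claim: u_n = 5^n + 6^n.

Base cases: u_0 = 2 and 5^0 + 6^0 = 2; u_1 = 11 and 5^1 + 6^1 = 11.
Assume u_j = 5^j + 6^j for all 0 ≤ j ≤ r, where r ≥ 1.
Then u_{r+1} = 11u_r − 30u_{r−1} = 11·(5^r + 6^r) − 30·(5^{r−1} + 6^{r−1}) = (11·5 − 30)5^{r−1} + (11·6 − 30)6^{r−1} = 25·5^{r−1} + 36·6^{r−1} = 5^{r+1} + 6^{r+1}.
By strong induction, u_n = 5^n + 6^n for all n ≥ 0.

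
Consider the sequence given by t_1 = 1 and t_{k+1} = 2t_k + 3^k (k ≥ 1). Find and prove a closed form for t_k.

Claim: t_k = -2^k + 3^k.

Base case: t_1 = 1, and -2^1 + 3^1 = -2 + 3 = 1.
Assume t_m = -2^m + 3^m for some m ≥ 1.
Then t_{m+1} = 2t_m + 3^m = 2·(-2^m + 3^m) + 3^m = -2^{m+1} + 2·3^m + 3^m = -2^{m+1} + 3·3^m = -2^{m+1} + 3^{m+1}.
Hence t_k = -2^k + 3^k for every k ≥ 1, by induction.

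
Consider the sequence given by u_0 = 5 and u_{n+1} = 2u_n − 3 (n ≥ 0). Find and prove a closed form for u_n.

Claim: u_n = 2^{n+1} + 3.

Base case: u_0 = 5, and 2^{0+1} + 3 = 2 + 3 = 5.
Assume u_r = 2^{r+1} + 3 for some r ≥ 0.
Then u_{r+1} = 2u_r − 3 = 2·(2^{r+1} + 3) − 3 = 2^{r+2} + 6 − 3 = 2^{r+2} + 3.
This completes the inductive step, so u_n = 2^{n+1} + 3 for all n ≥ 0.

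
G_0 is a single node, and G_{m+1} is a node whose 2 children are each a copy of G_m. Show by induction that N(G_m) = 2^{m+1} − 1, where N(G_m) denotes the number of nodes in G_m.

Base case: N(G_0) = 1, and 2^{0+1} − 1 = 1.
Assume N(G_r) = 2^{r+1} − 1.
Then N(G_{r+1}) = 1 + 2N(G_r) = 1 + 2(2^{r+1} − 1) = 2^{r+2} − 2 + 1 = 2^{r+2} − 1.
So the formula holds for r+1, and by induction N(G_m) = 2^{m+1} − 1 for all m ≥ 0.

N(G_m) = 2^{m+1} − 1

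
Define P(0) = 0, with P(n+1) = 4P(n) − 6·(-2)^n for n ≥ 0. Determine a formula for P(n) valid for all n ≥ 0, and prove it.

Claim: P(n) = -4^n + (-2)^n.

Base case: P(0) = 0, and -4^0 + (-2)^0 = -1 + 1 = 0.
Assume P(k) = -4^k + (-2)^k for some k ≥ 0.
Then P(k+1) = 4P(k) − 6·(-2)^k = 4·(-4^k + (-2)^k) − 6·(-2)^k = -4^{k+1} + 4·(-2)^k − 6·(-2)^k = -4^{k+1} − 2·(-2)^k = -4^{k+1} + (-2)^{k+1}.
Hence P(n) = -4^n + (-2)^n for every n ≥ 0, by induction.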